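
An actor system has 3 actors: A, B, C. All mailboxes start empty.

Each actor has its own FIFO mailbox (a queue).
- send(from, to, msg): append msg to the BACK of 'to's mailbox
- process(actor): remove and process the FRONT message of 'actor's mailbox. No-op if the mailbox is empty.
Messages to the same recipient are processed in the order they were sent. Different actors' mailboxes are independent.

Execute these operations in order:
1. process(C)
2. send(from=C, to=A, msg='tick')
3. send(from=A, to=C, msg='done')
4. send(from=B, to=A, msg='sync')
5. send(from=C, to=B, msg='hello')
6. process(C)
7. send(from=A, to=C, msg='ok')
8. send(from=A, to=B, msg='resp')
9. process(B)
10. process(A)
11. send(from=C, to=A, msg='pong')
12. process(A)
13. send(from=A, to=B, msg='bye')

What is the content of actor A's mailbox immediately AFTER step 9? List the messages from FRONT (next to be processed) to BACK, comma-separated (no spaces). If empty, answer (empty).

After 1 (process(C)): A:[] B:[] C:[]
After 2 (send(from=C, to=A, msg='tick')): A:[tick] B:[] C:[]
After 3 (send(from=A, to=C, msg='done')): A:[tick] B:[] C:[done]
After 4 (send(from=B, to=A, msg='sync')): A:[tick,sync] B:[] C:[done]
After 5 (send(from=C, to=B, msg='hello')): A:[tick,sync] B:[hello] C:[done]
After 6 (process(C)): A:[tick,sync] B:[hello] C:[]
After 7 (send(from=A, to=C, msg='ok')): A:[tick,sync] B:[hello] C:[ok]
After 8 (send(from=A, to=B, msg='resp')): A:[tick,sync] B:[hello,resp] C:[ok]
After 9 (process(B)): A:[tick,sync] B:[resp] C:[ok]

tick,sync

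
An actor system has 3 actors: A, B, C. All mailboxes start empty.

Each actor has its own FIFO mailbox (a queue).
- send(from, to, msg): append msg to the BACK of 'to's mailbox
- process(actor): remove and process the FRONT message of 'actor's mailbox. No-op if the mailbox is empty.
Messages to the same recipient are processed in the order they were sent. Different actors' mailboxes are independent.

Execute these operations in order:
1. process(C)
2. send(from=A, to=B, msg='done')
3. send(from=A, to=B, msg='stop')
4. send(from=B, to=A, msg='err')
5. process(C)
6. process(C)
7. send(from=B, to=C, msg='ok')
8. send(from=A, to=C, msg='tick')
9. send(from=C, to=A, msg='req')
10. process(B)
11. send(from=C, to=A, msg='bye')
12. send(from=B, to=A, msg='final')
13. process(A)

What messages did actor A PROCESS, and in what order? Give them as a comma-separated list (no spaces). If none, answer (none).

Answer: err

Derivation:
After 1 (process(C)): A:[] B:[] C:[]
After 2 (send(from=A, to=B, msg='done')): A:[] B:[done] C:[]
After 3 (send(from=A, to=B, msg='stop')): A:[] B:[done,stop] C:[]
After 4 (send(from=B, to=A, msg='err')): A:[err] B:[done,stop] C:[]
After 5 (process(C)): A:[err] B:[done,stop] C:[]
After 6 (process(C)): A:[err] B:[done,stop] C:[]
After 7 (send(from=B, to=C, msg='ok')): A:[err] B:[done,stop] C:[ok]
After 8 (send(from=A, to=C, msg='tick')): A:[err] B:[done,stop] C:[ok,tick]
After 9 (send(from=C, to=A, msg='req')): A:[err,req] B:[done,stop] C:[ok,tick]
After 10 (process(B)): A:[err,req] B:[stop] C:[ok,tick]
After 11 (send(from=C, to=A, msg='bye')): A:[err,req,bye] B:[stop] C:[ok,tick]
After 12 (send(from=B, to=A, msg='final')): A:[err,req,bye,final] B:[stop] C:[ok,tick]
After 13 (process(A)): A:[req,bye,final] B:[stop] C:[ok,tick]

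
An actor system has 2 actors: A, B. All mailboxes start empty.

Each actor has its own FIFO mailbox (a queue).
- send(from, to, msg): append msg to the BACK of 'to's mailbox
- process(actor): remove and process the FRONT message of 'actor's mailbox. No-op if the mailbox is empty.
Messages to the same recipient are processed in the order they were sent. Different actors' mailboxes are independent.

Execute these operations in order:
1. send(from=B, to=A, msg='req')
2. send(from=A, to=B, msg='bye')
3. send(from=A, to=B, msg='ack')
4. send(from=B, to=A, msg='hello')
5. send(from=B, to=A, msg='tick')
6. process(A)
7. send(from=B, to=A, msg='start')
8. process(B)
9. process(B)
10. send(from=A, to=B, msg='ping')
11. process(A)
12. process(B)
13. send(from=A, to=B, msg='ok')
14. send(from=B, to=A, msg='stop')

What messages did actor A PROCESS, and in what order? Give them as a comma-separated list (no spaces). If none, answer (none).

After 1 (send(from=B, to=A, msg='req')): A:[req] B:[]
After 2 (send(from=A, to=B, msg='bye')): A:[req] B:[bye]
After 3 (send(from=A, to=B, msg='ack')): A:[req] B:[bye,ack]
After 4 (send(from=B, to=A, msg='hello')): A:[req,hello] B:[bye,ack]
After 5 (send(from=B, to=A, msg='tick')): A:[req,hello,tick] B:[bye,ack]
After 6 (process(A)): A:[hello,tick] B:[bye,ack]
After 7 (send(from=B, to=A, msg='start')): A:[hello,tick,start] B:[bye,ack]
After 8 (process(B)): A:[hello,tick,start] B:[ack]
After 9 (process(B)): A:[hello,tick,start] B:[]
After 10 (send(from=A, to=B, msg='ping')): A:[hello,tick,start] B:[ping]
After 11 (process(A)): A:[tick,start] B:[ping]
After 12 (process(B)): A:[tick,start] B:[]
After 13 (send(from=A, to=B, msg='ok')): A:[tick,start] B:[ok]
After 14 (send(from=B, to=A, msg='stop')): A:[tick,start,stop] B:[ok]

Answer: req,hello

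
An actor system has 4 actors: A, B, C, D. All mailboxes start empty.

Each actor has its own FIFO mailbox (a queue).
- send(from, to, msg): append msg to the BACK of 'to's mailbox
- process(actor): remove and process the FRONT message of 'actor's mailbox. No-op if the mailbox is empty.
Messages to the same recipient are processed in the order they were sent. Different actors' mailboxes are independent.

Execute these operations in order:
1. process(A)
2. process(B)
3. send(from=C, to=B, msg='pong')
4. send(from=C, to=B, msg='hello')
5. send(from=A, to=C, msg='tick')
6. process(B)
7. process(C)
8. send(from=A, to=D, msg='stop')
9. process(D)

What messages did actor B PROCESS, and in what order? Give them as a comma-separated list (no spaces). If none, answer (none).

Answer: pong

Derivation:
After 1 (process(A)): A:[] B:[] C:[] D:[]
After 2 (process(B)): A:[] B:[] C:[] D:[]
After 3 (send(from=C, to=B, msg='pong')): A:[] B:[pong] C:[] D:[]
After 4 (send(from=C, to=B, msg='hello')): A:[] B:[pong,hello] C:[] D:[]
After 5 (send(from=A, to=C, msg='tick')): A:[] B:[pong,hello] C:[tick] D:[]
After 6 (process(B)): A:[] B:[hello] C:[tick] D:[]
After 7 (process(C)): A:[] B:[hello] C:[] D:[]
After 8 (send(from=A, to=D, msg='stop')): A:[] B:[hello] C:[] D:[stop]
After 9 (process(D)): A:[] B:[hello] C:[] D:[]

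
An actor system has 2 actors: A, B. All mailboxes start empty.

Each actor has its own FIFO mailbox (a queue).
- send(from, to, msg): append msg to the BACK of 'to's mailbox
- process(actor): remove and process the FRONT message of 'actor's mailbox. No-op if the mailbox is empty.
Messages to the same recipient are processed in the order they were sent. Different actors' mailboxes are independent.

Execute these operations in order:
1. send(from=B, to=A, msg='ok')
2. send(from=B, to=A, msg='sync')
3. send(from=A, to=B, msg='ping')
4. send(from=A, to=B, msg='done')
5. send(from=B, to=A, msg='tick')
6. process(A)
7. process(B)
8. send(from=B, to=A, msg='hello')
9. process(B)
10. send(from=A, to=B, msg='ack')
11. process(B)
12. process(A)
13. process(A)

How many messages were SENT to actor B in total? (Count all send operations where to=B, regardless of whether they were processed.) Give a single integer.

Answer: 3

Derivation:
After 1 (send(from=B, to=A, msg='ok')): A:[ok] B:[]
After 2 (send(from=B, to=A, msg='sync')): A:[ok,sync] B:[]
After 3 (send(from=A, to=B, msg='ping')): A:[ok,sync] B:[ping]
After 4 (send(from=A, to=B, msg='done')): A:[ok,sync] B:[ping,done]
After 5 (send(from=B, to=A, msg='tick')): A:[ok,sync,tick] B:[ping,done]
After 6 (process(A)): A:[sync,tick] B:[ping,done]
After 7 (process(B)): A:[sync,tick] B:[done]
After 8 (send(from=B, to=A, msg='hello')): A:[sync,tick,hello] B:[done]
After 9 (process(B)): A:[sync,tick,hello] B:[]
After 10 (send(from=A, to=B, msg='ack')): A:[sync,tick,hello] B:[ack]
After 11 (process(B)): A:[sync,tick,hello] B:[]
After 12 (process(A)): A:[tick,hello] B:[]
After 13 (process(A)): A:[hello] B:[]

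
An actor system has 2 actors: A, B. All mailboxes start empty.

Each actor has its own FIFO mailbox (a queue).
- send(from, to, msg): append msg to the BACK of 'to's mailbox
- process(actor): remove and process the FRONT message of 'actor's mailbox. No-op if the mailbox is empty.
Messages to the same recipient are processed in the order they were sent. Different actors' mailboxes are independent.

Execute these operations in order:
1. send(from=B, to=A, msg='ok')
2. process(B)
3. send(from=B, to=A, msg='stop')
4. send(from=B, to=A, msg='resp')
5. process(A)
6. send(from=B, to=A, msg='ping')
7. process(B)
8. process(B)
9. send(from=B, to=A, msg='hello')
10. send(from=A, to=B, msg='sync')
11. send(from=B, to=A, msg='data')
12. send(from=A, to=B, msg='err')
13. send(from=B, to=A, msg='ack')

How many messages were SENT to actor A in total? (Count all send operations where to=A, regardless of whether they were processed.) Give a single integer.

After 1 (send(from=B, to=A, msg='ok')): A:[ok] B:[]
After 2 (process(B)): A:[ok] B:[]
After 3 (send(from=B, to=A, msg='stop')): A:[ok,stop] B:[]
After 4 (send(from=B, to=A, msg='resp')): A:[ok,stop,resp] B:[]
After 5 (process(A)): A:[stop,resp] B:[]
After 6 (send(from=B, to=A, msg='ping')): A:[stop,resp,ping] B:[]
After 7 (process(B)): A:[stop,resp,ping] B:[]
After 8 (process(B)): A:[stop,resp,ping] B:[]
After 9 (send(from=B, to=A, msg='hello')): A:[stop,resp,ping,hello] B:[]
After 10 (send(from=A, to=B, msg='sync')): A:[stop,resp,ping,hello] B:[sync]
After 11 (send(from=B, to=A, msg='data')): A:[stop,resp,ping,hello,data] B:[sync]
After 12 (send(from=A, to=B, msg='err')): A:[stop,resp,ping,hello,data] B:[sync,err]
After 13 (send(from=B, to=A, msg='ack')): A:[stop,resp,ping,hello,data,ack] B:[sync,err]

Answer: 7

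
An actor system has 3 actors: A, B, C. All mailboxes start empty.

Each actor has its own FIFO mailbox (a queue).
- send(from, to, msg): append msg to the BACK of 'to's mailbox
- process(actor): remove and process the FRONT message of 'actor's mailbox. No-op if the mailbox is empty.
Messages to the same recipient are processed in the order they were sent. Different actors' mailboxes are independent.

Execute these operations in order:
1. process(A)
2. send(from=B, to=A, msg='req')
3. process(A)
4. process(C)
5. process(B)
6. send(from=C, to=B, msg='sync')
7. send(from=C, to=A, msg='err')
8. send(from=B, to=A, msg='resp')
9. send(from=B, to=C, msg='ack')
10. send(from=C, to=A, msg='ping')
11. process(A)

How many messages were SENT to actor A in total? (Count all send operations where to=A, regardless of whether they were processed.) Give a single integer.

After 1 (process(A)): A:[] B:[] C:[]
After 2 (send(from=B, to=A, msg='req')): A:[req] B:[] C:[]
After 3 (process(A)): A:[] B:[] C:[]
After 4 (process(C)): A:[] B:[] C:[]
After 5 (process(B)): A:[] B:[] C:[]
After 6 (send(from=C, to=B, msg='sync')): A:[] B:[sync] C:[]
After 7 (send(from=C, to=A, msg='err')): A:[err] B:[sync] C:[]
After 8 (send(from=B, to=A, msg='resp')): A:[err,resp] B:[sync] C:[]
After 9 (send(from=B, to=C, msg='ack')): A:[err,resp] B:[sync] C:[ack]
After 10 (send(from=C, to=A, msg='ping')): A:[err,resp,ping] B:[sync] C:[ack]
After 11 (process(A)): A:[resp,ping] B:[sync] C:[ack]

Answer: 4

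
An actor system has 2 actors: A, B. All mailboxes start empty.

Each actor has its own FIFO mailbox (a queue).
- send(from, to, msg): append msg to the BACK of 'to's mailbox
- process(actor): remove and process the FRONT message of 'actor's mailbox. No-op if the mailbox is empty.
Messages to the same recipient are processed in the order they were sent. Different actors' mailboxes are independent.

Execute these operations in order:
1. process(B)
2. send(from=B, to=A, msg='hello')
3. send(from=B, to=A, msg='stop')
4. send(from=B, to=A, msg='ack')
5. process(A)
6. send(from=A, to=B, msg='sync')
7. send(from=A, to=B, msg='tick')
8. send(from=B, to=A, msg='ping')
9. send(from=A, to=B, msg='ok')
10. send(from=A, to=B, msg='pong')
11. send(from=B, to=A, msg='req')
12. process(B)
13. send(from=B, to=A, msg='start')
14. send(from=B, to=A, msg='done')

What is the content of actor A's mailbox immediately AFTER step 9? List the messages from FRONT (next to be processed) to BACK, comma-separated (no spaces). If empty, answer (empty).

After 1 (process(B)): A:[] B:[]
After 2 (send(from=B, to=A, msg='hello')): A:[hello] B:[]
After 3 (send(from=B, to=A, msg='stop')): A:[hello,stop] B:[]
After 4 (send(from=B, to=A, msg='ack')): A:[hello,stop,ack] B:[]
After 5 (process(A)): A:[stop,ack] B:[]
After 6 (send(from=A, to=B, msg='sync')): A:[stop,ack] B:[sync]
After 7 (send(from=A, to=B, msg='tick')): A:[stop,ack] B:[sync,tick]
After 8 (send(from=B, to=A, msg='ping')): A:[stop,ack,ping] B:[sync,tick]
After 9 (send(from=A, to=B, msg='ok')): A:[stop,ack,ping] B:[sync,tick,ok]

stop,ack,ping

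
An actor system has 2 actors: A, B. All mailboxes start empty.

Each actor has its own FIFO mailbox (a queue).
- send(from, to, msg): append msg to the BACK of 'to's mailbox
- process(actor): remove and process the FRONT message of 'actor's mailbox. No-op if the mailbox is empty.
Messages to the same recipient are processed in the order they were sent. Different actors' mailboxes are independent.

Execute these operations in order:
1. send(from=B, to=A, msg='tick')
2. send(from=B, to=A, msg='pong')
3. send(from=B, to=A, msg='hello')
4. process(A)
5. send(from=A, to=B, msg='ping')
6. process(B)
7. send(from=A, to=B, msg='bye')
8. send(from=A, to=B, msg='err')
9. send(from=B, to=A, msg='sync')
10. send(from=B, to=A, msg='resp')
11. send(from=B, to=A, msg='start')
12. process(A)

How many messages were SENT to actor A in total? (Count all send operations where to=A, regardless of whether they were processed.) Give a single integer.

Answer: 6

Derivation:
After 1 (send(from=B, to=A, msg='tick')): A:[tick] B:[]
After 2 (send(from=B, to=A, msg='pong')): A:[tick,pong] B:[]
After 3 (send(from=B, to=A, msg='hello')): A:[tick,pong,hello] B:[]
After 4 (process(A)): A:[pong,hello] B:[]
After 5 (send(from=A, to=B, msg='ping')): A:[pong,hello] B:[ping]
After 6 (process(B)): A:[pong,hello] B:[]
After 7 (send(from=A, to=B, msg='bye')): A:[pong,hello] B:[bye]
After 8 (send(from=A, to=B, msg='err')): A:[pong,hello] B:[bye,err]
After 9 (send(from=B, to=A, msg='sync')): A:[pong,hello,sync] B:[bye,err]
After 10 (send(from=B, to=A, msg='resp')): A:[pong,hello,sync,resp] B:[bye,err]
After 11 (send(from=B, to=A, msg='start')): A:[pong,hello,sync,resp,start] B:[bye,err]
After 12 (process(A)): A:[hello,sync,resp,start] B:[bye,err]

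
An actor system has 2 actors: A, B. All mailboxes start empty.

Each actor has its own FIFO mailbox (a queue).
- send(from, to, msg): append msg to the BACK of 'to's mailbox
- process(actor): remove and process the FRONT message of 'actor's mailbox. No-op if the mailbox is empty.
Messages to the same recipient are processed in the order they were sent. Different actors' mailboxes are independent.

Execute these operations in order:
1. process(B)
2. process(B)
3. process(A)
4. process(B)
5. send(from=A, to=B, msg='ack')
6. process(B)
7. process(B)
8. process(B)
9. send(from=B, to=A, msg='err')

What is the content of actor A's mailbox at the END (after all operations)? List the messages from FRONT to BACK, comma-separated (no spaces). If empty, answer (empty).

After 1 (process(B)): A:[] B:[]
After 2 (process(B)): A:[] B:[]
After 3 (process(A)): A:[] B:[]
After 4 (process(B)): A:[] B:[]
After 5 (send(from=A, to=B, msg='ack')): A:[] B:[ack]
After 6 (process(B)): A:[] B:[]
After 7 (process(B)): A:[] B:[]
After 8 (process(B)): A:[] B:[]
After 9 (send(from=B, to=A, msg='err')): A:[err] B:[]

Answer: err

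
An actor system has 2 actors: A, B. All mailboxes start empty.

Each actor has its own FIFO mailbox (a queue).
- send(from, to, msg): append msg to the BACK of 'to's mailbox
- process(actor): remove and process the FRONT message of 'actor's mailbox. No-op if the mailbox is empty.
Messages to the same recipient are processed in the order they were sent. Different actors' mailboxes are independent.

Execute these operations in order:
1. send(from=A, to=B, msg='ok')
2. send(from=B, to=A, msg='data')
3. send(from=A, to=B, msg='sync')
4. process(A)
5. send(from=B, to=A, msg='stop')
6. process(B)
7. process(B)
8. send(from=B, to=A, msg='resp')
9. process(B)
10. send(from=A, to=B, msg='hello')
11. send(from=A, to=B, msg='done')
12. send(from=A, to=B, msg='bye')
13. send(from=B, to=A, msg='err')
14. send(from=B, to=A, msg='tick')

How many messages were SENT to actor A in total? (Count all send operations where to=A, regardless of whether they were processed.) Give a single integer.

Answer: 5

Derivation:
After 1 (send(from=A, to=B, msg='ok')): A:[] B:[ok]
After 2 (send(from=B, to=A, msg='data')): A:[data] B:[ok]
After 3 (send(from=A, to=B, msg='sync')): A:[data] B:[ok,sync]
After 4 (process(A)): A:[] B:[ok,sync]
After 5 (send(from=B, to=A, msg='stop')): A:[stop] B:[ok,sync]
After 6 (process(B)): A:[stop] B:[sync]
After 7 (process(B)): A:[stop] B:[]
After 8 (send(from=B, to=A, msg='resp')): A:[stop,resp] B:[]
After 9 (process(B)): A:[stop,resp] B:[]
After 10 (send(from=A, to=B, msg='hello')): A:[stop,resp] B:[hello]
After 11 (send(from=A, to=B, msg='done')): A:[stop,resp] B:[hello,done]
After 12 (send(from=A, to=B, msg='bye')): A:[stop,resp] B:[hello,done,bye]
After 13 (send(from=B, to=A, msg='err')): A:[stop,resp,err] B:[hello,done,bye]
After 14 (send(from=B, to=A, msg='tick')): A:[stop,resp,err,tick] B:[hello,done,bye]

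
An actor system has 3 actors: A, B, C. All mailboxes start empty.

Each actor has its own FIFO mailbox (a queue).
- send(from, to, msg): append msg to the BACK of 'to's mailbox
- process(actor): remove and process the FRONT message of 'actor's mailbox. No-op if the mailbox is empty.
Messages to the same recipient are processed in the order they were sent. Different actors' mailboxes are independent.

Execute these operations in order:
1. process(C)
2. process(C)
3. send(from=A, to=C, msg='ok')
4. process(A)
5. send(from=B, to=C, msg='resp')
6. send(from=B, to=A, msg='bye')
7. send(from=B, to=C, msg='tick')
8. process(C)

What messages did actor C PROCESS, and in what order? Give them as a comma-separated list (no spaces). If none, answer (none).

Answer: ok

Derivation:
After 1 (process(C)): A:[] B:[] C:[]
After 2 (process(C)): A:[] B:[] C:[]
After 3 (send(from=A, to=C, msg='ok')): A:[] B:[] C:[ok]
After 4 (process(A)): A:[] B:[] C:[ok]
After 5 (send(from=B, to=C, msg='resp')): A:[] B:[] C:[ok,resp]
After 6 (send(from=B, to=A, msg='bye')): A:[bye] B:[] C:[ok,resp]
After 7 (send(from=B, to=C, msg='tick')): A:[bye] B:[] C:[ok,resp,tick]
After 8 (process(C)): A:[bye] B:[] C:[resp,tick]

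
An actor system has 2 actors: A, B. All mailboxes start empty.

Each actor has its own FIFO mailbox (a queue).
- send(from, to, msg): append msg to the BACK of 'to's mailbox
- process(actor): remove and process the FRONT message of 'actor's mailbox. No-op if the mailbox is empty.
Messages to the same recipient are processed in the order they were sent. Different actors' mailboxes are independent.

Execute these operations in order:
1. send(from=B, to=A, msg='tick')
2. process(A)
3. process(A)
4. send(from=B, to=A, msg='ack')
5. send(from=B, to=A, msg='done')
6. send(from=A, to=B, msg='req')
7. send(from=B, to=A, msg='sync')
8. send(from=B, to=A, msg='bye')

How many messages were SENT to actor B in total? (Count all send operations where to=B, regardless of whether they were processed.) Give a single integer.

After 1 (send(from=B, to=A, msg='tick')): A:[tick] B:[]
After 2 (process(A)): A:[] B:[]
After 3 (process(A)): A:[] B:[]
After 4 (send(from=B, to=A, msg='ack')): A:[ack] B:[]
After 5 (send(from=B, to=A, msg='done')): A:[ack,done] B:[]
After 6 (send(from=A, to=B, msg='req')): A:[ack,done] B:[req]
After 7 (send(from=B, to=A, msg='sync')): A:[ack,done,sync] B:[req]
After 8 (send(from=B, to=A, msg='bye')): A:[ack,done,sync,bye] B:[req]

Answer: 1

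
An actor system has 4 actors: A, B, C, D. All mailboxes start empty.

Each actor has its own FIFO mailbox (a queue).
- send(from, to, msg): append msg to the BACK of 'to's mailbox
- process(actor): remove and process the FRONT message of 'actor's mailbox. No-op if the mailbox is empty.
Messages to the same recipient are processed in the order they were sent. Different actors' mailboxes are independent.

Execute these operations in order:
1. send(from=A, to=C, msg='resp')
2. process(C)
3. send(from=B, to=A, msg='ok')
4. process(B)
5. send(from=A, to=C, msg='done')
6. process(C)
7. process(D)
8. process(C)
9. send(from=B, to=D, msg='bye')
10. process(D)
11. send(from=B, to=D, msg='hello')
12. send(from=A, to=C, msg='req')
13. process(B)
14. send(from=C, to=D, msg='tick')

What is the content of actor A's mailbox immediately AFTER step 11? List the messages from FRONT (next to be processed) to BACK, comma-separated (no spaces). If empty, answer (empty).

After 1 (send(from=A, to=C, msg='resp')): A:[] B:[] C:[resp] D:[]
After 2 (process(C)): A:[] B:[] C:[] D:[]
After 3 (send(from=B, to=A, msg='ok')): A:[ok] B:[] C:[] D:[]
After 4 (process(B)): A:[ok] B:[] C:[] D:[]
After 5 (send(from=A, to=C, msg='done')): A:[ok] B:[] C:[done] D:[]
After 6 (process(C)): A:[ok] B:[] C:[] D:[]
After 7 (process(D)): A:[ok] B:[] C:[] D:[]
After 8 (process(C)): A:[ok] B:[] C:[] D:[]
After 9 (send(from=B, to=D, msg='bye')): A:[ok] B:[] C:[] D:[bye]
After 10 (process(D)): A:[ok] B:[] C:[] D:[]
After 11 (send(from=B, to=D, msg='hello')): A:[ok] B:[] C:[] D:[hello]

ok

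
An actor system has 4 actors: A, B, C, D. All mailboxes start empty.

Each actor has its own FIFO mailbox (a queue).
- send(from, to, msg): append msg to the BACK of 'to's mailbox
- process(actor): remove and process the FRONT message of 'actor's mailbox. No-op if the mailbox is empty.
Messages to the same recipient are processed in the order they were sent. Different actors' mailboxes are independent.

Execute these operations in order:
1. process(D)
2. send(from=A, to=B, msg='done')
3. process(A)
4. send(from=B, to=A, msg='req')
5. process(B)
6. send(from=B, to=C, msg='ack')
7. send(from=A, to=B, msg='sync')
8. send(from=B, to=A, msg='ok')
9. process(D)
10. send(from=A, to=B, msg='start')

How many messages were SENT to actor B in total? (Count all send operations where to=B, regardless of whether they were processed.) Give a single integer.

Answer: 3

Derivation:
After 1 (process(D)): A:[] B:[] C:[] D:[]
After 2 (send(from=A, to=B, msg='done')): A:[] B:[done] C:[] D:[]
After 3 (process(A)): A:[] B:[done] C:[] D:[]
After 4 (send(from=B, to=A, msg='req')): A:[req] B:[done] C:[] D:[]
After 5 (process(B)): A:[req] B:[] C:[] D:[]
After 6 (send(from=B, to=C, msg='ack')): A:[req] B:[] C:[ack] D:[]
After 7 (send(from=A, to=B, msg='sync')): A:[req] B:[sync] C:[ack] D:[]
After 8 (send(from=B, to=A, msg='ok')): A:[req,ok] B:[sync] C:[ack] D:[]
After 9 (process(D)): A:[req,ok] B:[sync] C:[ack] D:[]
After 10 (send(from=A, to=B, msg='start')): A:[req,ok] B:[sync,start] C:[ack] D:[]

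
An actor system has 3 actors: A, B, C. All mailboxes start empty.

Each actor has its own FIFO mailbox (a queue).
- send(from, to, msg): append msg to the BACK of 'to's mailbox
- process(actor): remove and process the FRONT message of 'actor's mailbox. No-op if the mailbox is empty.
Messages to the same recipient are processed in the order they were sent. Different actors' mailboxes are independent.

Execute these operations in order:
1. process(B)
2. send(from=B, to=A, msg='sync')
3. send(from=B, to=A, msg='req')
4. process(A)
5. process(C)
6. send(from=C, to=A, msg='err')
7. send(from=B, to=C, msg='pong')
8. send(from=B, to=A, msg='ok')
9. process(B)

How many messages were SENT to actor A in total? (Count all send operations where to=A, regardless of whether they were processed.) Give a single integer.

After 1 (process(B)): A:[] B:[] C:[]
After 2 (send(from=B, to=A, msg='sync')): A:[sync] B:[] C:[]
After 3 (send(from=B, to=A, msg='req')): A:[sync,req] B:[] C:[]
After 4 (process(A)): A:[req] B:[] C:[]
After 5 (process(C)): A:[req] B:[] C:[]
After 6 (send(from=C, to=A, msg='err')): A:[req,err] B:[] C:[]
After 7 (send(from=B, to=C, msg='pong')): A:[req,err] B:[] C:[pong]
After 8 (send(from=B, to=A, msg='ok')): A:[req,err,ok] B:[] C:[pong]
After 9 (process(B)): A:[req,err,ok] B:[] C:[pong]

Answer: 4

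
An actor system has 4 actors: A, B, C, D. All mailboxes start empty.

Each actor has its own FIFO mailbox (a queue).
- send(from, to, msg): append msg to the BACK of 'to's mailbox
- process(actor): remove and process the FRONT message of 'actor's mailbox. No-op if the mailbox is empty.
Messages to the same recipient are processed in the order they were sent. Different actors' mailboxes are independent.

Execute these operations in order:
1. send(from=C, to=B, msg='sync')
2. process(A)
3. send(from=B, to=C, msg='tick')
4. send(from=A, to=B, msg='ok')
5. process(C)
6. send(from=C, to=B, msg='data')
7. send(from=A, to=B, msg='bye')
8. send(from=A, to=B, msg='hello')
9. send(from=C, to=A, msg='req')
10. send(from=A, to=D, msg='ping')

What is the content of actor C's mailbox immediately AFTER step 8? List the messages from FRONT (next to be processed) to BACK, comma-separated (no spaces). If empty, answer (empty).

After 1 (send(from=C, to=B, msg='sync')): A:[] B:[sync] C:[] D:[]
After 2 (process(A)): A:[] B:[sync] C:[] D:[]
After 3 (send(from=B, to=C, msg='tick')): A:[] B:[sync] C:[tick] D:[]
After 4 (send(from=A, to=B, msg='ok')): A:[] B:[sync,ok] C:[tick] D:[]
After 5 (process(C)): A:[] B:[sync,ok] C:[] D:[]
After 6 (send(from=C, to=B, msg='data')): A:[] B:[sync,ok,data] C:[] D:[]
After 7 (send(from=A, to=B, msg='bye')): A:[] B:[sync,ok,data,bye] C:[] D:[]
After 8 (send(from=A, to=B, msg='hello')): A:[] B:[sync,ok,data,bye,hello] C:[] D:[]

(empty)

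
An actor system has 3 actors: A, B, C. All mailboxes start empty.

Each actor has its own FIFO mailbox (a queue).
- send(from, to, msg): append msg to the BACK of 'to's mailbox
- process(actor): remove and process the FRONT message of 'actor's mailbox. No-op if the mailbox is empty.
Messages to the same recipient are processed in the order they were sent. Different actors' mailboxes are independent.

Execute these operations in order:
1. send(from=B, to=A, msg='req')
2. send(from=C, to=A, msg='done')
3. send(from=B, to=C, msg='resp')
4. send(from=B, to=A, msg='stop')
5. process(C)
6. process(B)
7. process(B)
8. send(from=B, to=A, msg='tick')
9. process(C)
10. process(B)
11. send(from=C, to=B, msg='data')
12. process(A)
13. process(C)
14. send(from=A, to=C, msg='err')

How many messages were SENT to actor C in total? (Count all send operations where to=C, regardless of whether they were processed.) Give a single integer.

Answer: 2

Derivation:
After 1 (send(from=B, to=A, msg='req')): A:[req] B:[] C:[]
After 2 (send(from=C, to=A, msg='done')): A:[req,done] B:[] C:[]
After 3 (send(from=B, to=C, msg='resp')): A:[req,done] B:[] C:[resp]
After 4 (send(from=B, to=A, msg='stop')): A:[req,done,stop] B:[] C:[resp]
After 5 (process(C)): A:[req,done,stop] B:[] C:[]
After 6 (process(B)): A:[req,done,stop] B:[] C:[]
After 7 (process(B)): A:[req,done,stop] B:[] C:[]
After 8 (send(from=B, to=A, msg='tick')): A:[req,done,stop,tick] B:[] C:[]
After 9 (process(C)): A:[req,done,stop,tick] B:[] C:[]
After 10 (process(B)): A:[req,done,stop,tick] B:[] C:[]
After 11 (send(from=C, to=B, msg='data')): A:[req,done,stop,tick] B:[data] C:[]
After 12 (process(A)): A:[done,stop,tick] B:[data] C:[]
After 13 (process(C)): A:[done,stop,tick] B:[data] C:[]
After 14 (send(from=A, to=C, msg='err')): A:[done,stop,tick] B:[data] C:[err]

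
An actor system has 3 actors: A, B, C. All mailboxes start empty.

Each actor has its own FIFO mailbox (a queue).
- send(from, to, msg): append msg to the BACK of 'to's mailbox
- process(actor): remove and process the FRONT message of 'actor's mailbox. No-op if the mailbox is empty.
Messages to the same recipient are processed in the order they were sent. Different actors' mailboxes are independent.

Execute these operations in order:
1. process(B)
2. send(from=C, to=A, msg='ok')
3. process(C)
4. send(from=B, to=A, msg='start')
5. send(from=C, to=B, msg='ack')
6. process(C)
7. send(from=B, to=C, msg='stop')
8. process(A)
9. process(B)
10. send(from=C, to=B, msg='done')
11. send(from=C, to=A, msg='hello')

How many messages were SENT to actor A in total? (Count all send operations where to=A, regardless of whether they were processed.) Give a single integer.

Answer: 3

Derivation:
After 1 (process(B)): A:[] B:[] C:[]
After 2 (send(from=C, to=A, msg='ok')): A:[ok] B:[] C:[]
After 3 (process(C)): A:[ok] B:[] C:[]
After 4 (send(from=B, to=A, msg='start')): A:[ok,start] B:[] C:[]
After 5 (send(from=C, to=B, msg='ack')): A:[ok,start] B:[ack] C:[]
After 6 (process(C)): A:[ok,start] B:[ack] C:[]
After 7 (send(from=B, to=C, msg='stop')): A:[ok,start] B:[ack] C:[stop]
After 8 (process(A)): A:[start] B:[ack] C:[stop]
After 9 (process(B)): A:[start] B:[] C:[stop]
After 10 (send(from=C, to=B, msg='done')): A:[start] B:[done] C:[stop]
After 11 (send(from=C, to=A, msg='hello')): A:[start,hello] B:[done] C:[stop]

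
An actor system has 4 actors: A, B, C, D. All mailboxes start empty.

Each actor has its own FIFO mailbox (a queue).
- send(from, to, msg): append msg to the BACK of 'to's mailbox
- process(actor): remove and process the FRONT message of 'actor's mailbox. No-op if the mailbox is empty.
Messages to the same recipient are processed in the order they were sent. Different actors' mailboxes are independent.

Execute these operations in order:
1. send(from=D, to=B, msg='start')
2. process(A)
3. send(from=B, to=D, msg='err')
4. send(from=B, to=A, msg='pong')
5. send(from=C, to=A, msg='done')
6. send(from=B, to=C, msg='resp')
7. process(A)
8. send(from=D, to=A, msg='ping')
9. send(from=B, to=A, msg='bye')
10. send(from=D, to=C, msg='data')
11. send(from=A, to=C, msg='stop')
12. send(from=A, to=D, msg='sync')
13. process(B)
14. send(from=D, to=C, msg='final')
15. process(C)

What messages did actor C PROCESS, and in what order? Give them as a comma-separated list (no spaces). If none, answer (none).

Answer: resp

Derivation:
After 1 (send(from=D, to=B, msg='start')): A:[] B:[start] C:[] D:[]
After 2 (process(A)): A:[] B:[start] C:[] D:[]
After 3 (send(from=B, to=D, msg='err')): A:[] B:[start] C:[] D:[err]
After 4 (send(from=B, to=A, msg='pong')): A:[pong] B:[start] C:[] D:[err]
After 5 (send(from=C, to=A, msg='done')): A:[pong,done] B:[start] C:[] D:[err]
After 6 (send(from=B, to=C, msg='resp')): A:[pong,done] B:[start] C:[resp] D:[err]
After 7 (process(A)): A:[done] B:[start] C:[resp] D:[err]
After 8 (send(from=D, to=A, msg='ping')): A:[done,ping] B:[start] C:[resp] D:[err]
After 9 (send(from=B, to=A, msg='bye')): A:[done,ping,bye] B:[start] C:[resp] D:[err]
After 10 (send(from=D, to=C, msg='data')): A:[done,ping,bye] B:[start] C:[resp,data] D:[err]
After 11 (send(from=A, to=C, msg='stop')): A:[done,ping,bye] B:[start] C:[resp,data,stop] D:[err]
After 12 (send(from=A, to=D, msg='sync')): A:[done,ping,bye] B:[start] C:[resp,data,stop] D:[err,sync]
After 13 (process(B)): A:[done,ping,bye] B:[] C:[resp,data,stop] D:[err,sync]
After 14 (send(from=D, to=C, msg='final')): A:[done,ping,bye] B:[] C:[resp,data,stop,final] D:[err,sync]
After 15 (process(C)): A:[done,ping,bye] B:[] C:[data,stop,final] D:[err,sync]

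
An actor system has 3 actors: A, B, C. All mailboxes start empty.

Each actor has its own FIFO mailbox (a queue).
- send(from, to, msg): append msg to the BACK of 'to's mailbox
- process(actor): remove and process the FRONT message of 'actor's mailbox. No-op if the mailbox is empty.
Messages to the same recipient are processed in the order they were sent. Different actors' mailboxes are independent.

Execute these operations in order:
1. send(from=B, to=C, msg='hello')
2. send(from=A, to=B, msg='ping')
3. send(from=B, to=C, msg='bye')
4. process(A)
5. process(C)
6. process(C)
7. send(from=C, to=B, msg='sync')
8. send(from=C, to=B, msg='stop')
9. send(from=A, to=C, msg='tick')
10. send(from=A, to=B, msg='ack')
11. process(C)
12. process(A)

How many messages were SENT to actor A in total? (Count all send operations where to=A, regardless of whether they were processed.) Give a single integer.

After 1 (send(from=B, to=C, msg='hello')): A:[] B:[] C:[hello]
After 2 (send(from=A, to=B, msg='ping')): A:[] B:[ping] C:[hello]
After 3 (send(from=B, to=C, msg='bye')): A:[] B:[ping] C:[hello,bye]
After 4 (process(A)): A:[] B:[ping] C:[hello,bye]
After 5 (process(C)): A:[] B:[ping] C:[bye]
After 6 (process(C)): A:[] B:[ping] C:[]
After 7 (send(from=C, to=B, msg='sync')): A:[] B:[ping,sync] C:[]
After 8 (send(from=C, to=B, msg='stop')): A:[] B:[ping,sync,stop] C:[]
After 9 (send(from=A, to=C, msg='tick')): A:[] B:[ping,sync,stop] C:[tick]
After 10 (send(from=A, to=B, msg='ack')): A:[] B:[ping,sync,stop,ack] C:[tick]
After 11 (process(C)): A:[] B:[ping,sync,stop,ack] C:[]
After 12 (process(A)): A:[] B:[ping,sync,stop,ack] C:[]

Answer: 0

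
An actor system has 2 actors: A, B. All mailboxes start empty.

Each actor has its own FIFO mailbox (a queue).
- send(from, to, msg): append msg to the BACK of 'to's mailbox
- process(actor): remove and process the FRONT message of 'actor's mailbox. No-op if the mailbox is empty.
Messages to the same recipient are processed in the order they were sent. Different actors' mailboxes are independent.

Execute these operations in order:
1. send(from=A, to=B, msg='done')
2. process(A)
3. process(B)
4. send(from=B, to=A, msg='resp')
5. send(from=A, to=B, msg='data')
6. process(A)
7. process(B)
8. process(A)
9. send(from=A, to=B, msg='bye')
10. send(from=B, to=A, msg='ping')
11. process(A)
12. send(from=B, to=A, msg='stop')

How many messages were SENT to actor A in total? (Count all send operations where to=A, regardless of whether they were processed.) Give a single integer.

Answer: 3

Derivation:
After 1 (send(from=A, to=B, msg='done')): A:[] B:[done]
After 2 (process(A)): A:[] B:[done]
After 3 (process(B)): A:[] B:[]
After 4 (send(from=B, to=A, msg='resp')): A:[resp] B:[]
After 5 (send(from=A, to=B, msg='data')): A:[resp] B:[data]
After 6 (process(A)): A:[] B:[data]
After 7 (process(B)): A:[] B:[]
After 8 (process(A)): A:[] B:[]
After 9 (send(from=A, to=B, msg='bye')): A:[] B:[bye]
After 10 (send(from=B, to=A, msg='ping')): A:[ping] B:[bye]
After 11 (process(A)): A:[] B:[bye]
After 12 (send(from=B, to=A, msg='stop')): A:[stop] B:[bye]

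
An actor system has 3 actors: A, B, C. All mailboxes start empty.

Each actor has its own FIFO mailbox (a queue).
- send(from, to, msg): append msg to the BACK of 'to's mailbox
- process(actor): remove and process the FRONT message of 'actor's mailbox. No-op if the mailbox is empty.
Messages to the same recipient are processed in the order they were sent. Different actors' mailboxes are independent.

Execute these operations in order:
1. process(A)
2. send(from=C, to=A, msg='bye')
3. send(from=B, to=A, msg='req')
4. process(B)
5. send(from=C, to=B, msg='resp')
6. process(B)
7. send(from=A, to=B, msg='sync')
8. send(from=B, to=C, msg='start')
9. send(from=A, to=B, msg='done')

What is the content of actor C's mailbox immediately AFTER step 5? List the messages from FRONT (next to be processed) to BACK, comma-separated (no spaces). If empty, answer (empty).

After 1 (process(A)): A:[] B:[] C:[]
After 2 (send(from=C, to=A, msg='bye')): A:[bye] B:[] C:[]
After 3 (send(from=B, to=A, msg='req')): A:[bye,req] B:[] C:[]
After 4 (process(B)): A:[bye,req] B:[] C:[]
After 5 (send(from=C, to=B, msg='resp')): A:[bye,req] B:[resp] C:[]

(empty)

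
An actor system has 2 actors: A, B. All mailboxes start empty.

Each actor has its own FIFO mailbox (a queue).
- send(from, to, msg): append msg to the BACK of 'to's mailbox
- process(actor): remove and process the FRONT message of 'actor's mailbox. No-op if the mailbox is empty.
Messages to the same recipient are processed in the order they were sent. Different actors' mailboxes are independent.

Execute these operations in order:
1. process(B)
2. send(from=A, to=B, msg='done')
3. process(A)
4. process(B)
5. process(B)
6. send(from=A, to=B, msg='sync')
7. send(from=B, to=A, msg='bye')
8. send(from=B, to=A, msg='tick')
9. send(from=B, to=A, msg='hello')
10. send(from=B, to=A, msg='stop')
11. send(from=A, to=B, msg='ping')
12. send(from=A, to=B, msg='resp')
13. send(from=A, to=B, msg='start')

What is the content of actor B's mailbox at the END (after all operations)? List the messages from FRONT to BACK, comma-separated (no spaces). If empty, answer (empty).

After 1 (process(B)): A:[] B:[]
After 2 (send(from=A, to=B, msg='done')): A:[] B:[done]
After 3 (process(A)): A:[] B:[done]
After 4 (process(B)): A:[] B:[]
After 5 (process(B)): A:[] B:[]
After 6 (send(from=A, to=B, msg='sync')): A:[] B:[sync]
After 7 (send(from=B, to=A, msg='bye')): A:[bye] B:[sync]
After 8 (send(from=B, to=A, msg='tick')): A:[bye,tick] B:[sync]
After 9 (send(from=B, to=A, msg='hello')): A:[bye,tick,hello] B:[sync]
After 10 (send(from=B, to=A, msg='stop')): A:[bye,tick,hello,stop] B:[sync]
After 11 (send(from=A, to=B, msg='ping')): A:[bye,tick,hello,stop] B:[sync,ping]
After 12 (send(from=A, to=B, msg='resp')): A:[bye,tick,hello,stop] B:[sync,ping,resp]
After 13 (send(from=A, to=B, msg='start')): A:[bye,tick,hello,stop] B:[sync,ping,resp,start]

Answer: sync,ping,resp,start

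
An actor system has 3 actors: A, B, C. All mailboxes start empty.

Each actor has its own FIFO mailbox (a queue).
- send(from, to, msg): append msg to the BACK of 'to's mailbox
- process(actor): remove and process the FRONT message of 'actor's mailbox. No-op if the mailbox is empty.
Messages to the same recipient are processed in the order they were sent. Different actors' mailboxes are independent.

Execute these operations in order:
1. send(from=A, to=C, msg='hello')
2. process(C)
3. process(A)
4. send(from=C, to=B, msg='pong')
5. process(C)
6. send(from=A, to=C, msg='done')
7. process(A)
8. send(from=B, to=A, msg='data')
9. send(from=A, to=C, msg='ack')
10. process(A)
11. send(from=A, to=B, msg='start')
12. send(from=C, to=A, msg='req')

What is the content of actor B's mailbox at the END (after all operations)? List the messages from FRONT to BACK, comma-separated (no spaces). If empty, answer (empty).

After 1 (send(from=A, to=C, msg='hello')): A:[] B:[] C:[hello]
After 2 (process(C)): A:[] B:[] C:[]
After 3 (process(A)): A:[] B:[] C:[]
After 4 (send(from=C, to=B, msg='pong')): A:[] B:[pong] C:[]
After 5 (process(C)): A:[] B:[pong] C:[]
After 6 (send(from=A, to=C, msg='done')): A:[] B:[pong] C:[done]
After 7 (process(A)): A:[] B:[pong] C:[done]
After 8 (send(from=B, to=A, msg='data')): A:[data] B:[pong] C:[done]
After 9 (send(from=A, to=C, msg='ack')): A:[data] B:[pong] C:[done,ack]
After 10 (process(A)): A:[] B:[pong] C:[done,ack]
After 11 (send(from=A, to=B, msg='start')): A:[] B:[pong,start] C:[done,ack]
After 12 (send(from=C, to=A, msg='req')): A:[req] B:[pong,start] C:[done,ack]

Answer: pong,start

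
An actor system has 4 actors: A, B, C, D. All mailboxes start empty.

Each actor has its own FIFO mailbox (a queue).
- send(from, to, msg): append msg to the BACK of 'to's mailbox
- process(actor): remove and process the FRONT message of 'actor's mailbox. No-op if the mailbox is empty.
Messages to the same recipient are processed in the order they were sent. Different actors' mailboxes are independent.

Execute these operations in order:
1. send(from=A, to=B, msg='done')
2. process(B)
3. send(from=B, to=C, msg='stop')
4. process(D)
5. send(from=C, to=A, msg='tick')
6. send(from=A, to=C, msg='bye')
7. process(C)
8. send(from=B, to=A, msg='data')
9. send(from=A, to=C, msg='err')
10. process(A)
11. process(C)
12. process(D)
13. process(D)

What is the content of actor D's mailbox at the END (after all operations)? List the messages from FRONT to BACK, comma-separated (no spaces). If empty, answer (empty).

After 1 (send(from=A, to=B, msg='done')): A:[] B:[done] C:[] D:[]
After 2 (process(B)): A:[] B:[] C:[] D:[]
After 3 (send(from=B, to=C, msg='stop')): A:[] B:[] C:[stop] D:[]
After 4 (process(D)): A:[] B:[] C:[stop] D:[]
After 5 (send(from=C, to=A, msg='tick')): A:[tick] B:[] C:[stop] D:[]
After 6 (send(from=A, to=C, msg='bye')): A:[tick] B:[] C:[stop,bye] D:[]
After 7 (process(C)): A:[tick] B:[] C:[bye] D:[]
After 8 (send(from=B, to=A, msg='data')): A:[tick,data] B:[] C:[bye] D:[]
After 9 (send(from=A, to=C, msg='err')): A:[tick,data] B:[] C:[bye,err] D:[]
After 10 (process(A)): A:[data] B:[] C:[bye,err] D:[]
After 11 (process(C)): A:[data] B:[] C:[err] D:[]
After 12 (process(D)): A:[data] B:[] C:[err] D:[]
After 13 (process(D)): A:[data] B:[] C:[err] D:[]

Answer: (empty)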